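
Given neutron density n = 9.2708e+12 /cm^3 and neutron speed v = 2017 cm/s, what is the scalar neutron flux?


phi = n * v
phi = 9.2708e+12 * 2017
phi = 1.8699e+16 /cm^2/s

1.8699e+16


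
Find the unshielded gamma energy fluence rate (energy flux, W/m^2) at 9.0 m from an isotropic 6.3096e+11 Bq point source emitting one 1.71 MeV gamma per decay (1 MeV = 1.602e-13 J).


psi = A * E * 1.602e-13 / (4*pi*r^2)
psi = 6.3096e+11 * 1.71 * 1.602e-13 / (4*pi*9.0^2)
psi = 1.6981e-04 W/m^2

1.6981e-04


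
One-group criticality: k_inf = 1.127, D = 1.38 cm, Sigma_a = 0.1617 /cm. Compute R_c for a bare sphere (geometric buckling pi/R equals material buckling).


L^2 = D / Sigma_a = 1.38 / 0.1617 = 8.534323 cm^2
B_m^2 = (k_inf - 1) / L^2 = (1.127 - 1) / 8.534323 = 0.01488109 /cm^2
For a bare sphere: B_g = pi/R, so R_c = pi / sqrt(B_m^2)
R_c = pi / sqrt(0.01488109) = 25.753 cm

25.753


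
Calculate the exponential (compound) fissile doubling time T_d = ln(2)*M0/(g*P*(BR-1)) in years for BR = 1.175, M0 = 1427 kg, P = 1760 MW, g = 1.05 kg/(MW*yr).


Breeding gain G = BR - 1 = 1.175 - 1 = 0.175
Fissile production rate = g * P * G = 1.05 * 1760 * 0.175 = 323.4 kg/yr
T_d = ln(2) * M0 / (g * P * G)
T_d = ln(2) * 1427 / 323.4 = 3.0585 yr

3.0585


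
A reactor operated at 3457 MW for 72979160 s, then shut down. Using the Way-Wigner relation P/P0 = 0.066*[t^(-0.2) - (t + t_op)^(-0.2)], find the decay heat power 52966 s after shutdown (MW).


P/P0 = 0.066 * [t^(-0.2) - (t + t_op)^(-0.2)]
P/P0 = 0.066 * [52966^(-0.2) - (52966 + 72979160)^(-0.2)]
P/P0 = 0.066 * [0.1135535 - 0.02674836] = 0.005729139
P = 3457 * 0.005729139 = 19.806 MW

19.806


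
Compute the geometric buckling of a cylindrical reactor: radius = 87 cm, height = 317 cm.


B^2 = (2.405/R)^2 + (pi/H)^2
B^2 = (2.405/87)^2 + (pi/317)^2
B^2 = 8.6239e-04 /cm^2

8.6239e-04


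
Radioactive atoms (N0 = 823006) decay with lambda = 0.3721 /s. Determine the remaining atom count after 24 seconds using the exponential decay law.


N = N0 * exp(-lambda * t)
N = 823006 * exp(-0.3721 * 24)
N = 108.89

108.89


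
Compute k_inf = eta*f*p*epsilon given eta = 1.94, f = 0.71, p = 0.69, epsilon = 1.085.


k_inf = eta * f * p * epsilon
k_inf = 1.94 * 0.71 * 0.69 * 1.085
k_inf = 1.0312

1.0312


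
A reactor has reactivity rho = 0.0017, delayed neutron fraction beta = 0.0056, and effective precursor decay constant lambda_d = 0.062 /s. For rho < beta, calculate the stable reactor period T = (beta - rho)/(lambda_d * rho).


T = (beta - rho) / (lambda_d * rho)
T = (0.0056 - 0.0017) / (0.062 * 0.0017)
T = 37.002 s

37.002


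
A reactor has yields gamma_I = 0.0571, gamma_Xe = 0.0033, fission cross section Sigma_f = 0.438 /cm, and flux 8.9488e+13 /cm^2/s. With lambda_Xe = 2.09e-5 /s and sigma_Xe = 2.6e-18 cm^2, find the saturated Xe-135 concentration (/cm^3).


Xe_eq = (gamma_I + gamma_Xe) * Sigma_f * phi / (lambda_Xe + sigma_Xe * phi)
Numerator = (0.0571 + 0.0033) * 0.438 * 8.9488e+13 = 2.367423e+12
Denominator = 2.09e-5 + 2.6e-18 * 8.9488e+13 = 2.535688e-04
Xe_eq = 2.367423e+12 / 2.535688e-04 = 9.3364e+15 /cm^3

9.3364e+15


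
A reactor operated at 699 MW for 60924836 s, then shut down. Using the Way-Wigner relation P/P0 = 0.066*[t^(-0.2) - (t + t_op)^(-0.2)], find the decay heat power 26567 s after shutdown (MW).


P/P0 = 0.066 * [t^(-0.2) - (t + t_op)^(-0.2)]
P/P0 = 0.066 * [26567^(-0.2) - (26567 + 60924836)^(-0.2)]
P/P0 = 0.066 * [0.1303561 - 0.02773341] = 0.006773098
P = 699 * 0.006773098 = 4.7344 MW

4.7344


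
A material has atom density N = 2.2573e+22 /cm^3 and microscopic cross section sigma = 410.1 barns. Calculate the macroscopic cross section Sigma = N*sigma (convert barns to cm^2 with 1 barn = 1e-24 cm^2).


Sigma = N * sigma_barns * 1e-24
Sigma = 2.2573e+22 * 410.1 * 1e-24
Sigma = 9.2572 /cm

9.2572


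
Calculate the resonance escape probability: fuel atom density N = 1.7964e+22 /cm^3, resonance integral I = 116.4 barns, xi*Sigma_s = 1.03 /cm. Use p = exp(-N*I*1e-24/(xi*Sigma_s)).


p = exp(-N * I * 1e-24 / (xi*Sigma_s))
p = exp(-1.7964e+22 * 116.4 * 1e-24 / 1.03)
p = 0.13132

0.13132


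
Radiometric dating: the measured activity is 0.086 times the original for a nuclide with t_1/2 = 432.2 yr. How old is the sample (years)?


lambda = ln(2) / t_half = ln(2) / 432.2 = 0.001603765 /yr
t = -ln(A/A0) / lambda
t = -ln(0.086) / 0.001603765
t = 1529.8 yr

1529.8


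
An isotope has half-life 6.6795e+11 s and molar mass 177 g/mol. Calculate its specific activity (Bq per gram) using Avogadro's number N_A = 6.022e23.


lambda = ln(2) / t_half = ln(2) / 6.6795e+11 = 1.037723e-12 /s
SA = lambda * N_A / M
SA = 1.037723e-12 * 6.022e23 / 177
SA = 3.5306e+09 Bq/g

3.5306e+09


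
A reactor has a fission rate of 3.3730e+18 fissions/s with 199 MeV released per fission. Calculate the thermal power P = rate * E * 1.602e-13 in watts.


P = fission_rate * E_MeV * 1.602e-13
P = 3.3730e+18 * 199 * 1.602e-13
P = 1.0753e+08 W

1.0753e+08


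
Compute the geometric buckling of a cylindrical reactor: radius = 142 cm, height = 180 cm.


B^2 = (2.405/R)^2 + (pi/H)^2
B^2 = (2.405/142)^2 + (pi/180)^2
B^2 = 5.9147e-04 /cm^2

5.9147e-04


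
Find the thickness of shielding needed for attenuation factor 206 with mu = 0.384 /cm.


x = ln(factor) / mu
x = ln(206) / 0.384
x = 13.875 cm

13.875


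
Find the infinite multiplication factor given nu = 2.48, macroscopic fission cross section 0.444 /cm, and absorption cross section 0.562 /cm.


k_inf = nu * Sigma_f / Sigma_a
k_inf = 2.48 * 0.444 / 0.562
k_inf = 1.9593

1.9593


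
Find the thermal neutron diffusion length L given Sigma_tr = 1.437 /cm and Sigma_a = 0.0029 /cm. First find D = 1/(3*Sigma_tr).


D = 1 / (3 * Sigma_tr) = 1 / (3 * 1.437) = 0.2319647 cm
L = sqrt(D / Sigma_a)
L = sqrt(0.2319647 / 0.0029)
L = 8.9436 cm

8.9436


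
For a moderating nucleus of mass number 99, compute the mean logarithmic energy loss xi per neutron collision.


xi = 1 + (A-1)^2/(2A) * ln((A-1)/(A+1))
xi = 1 + (99-1)^2/(2*99) * ln((99-1)/(99 +1))
xi = 0.020067

0.020067


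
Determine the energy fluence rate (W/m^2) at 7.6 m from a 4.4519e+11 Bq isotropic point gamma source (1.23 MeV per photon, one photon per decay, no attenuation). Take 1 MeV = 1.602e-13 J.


psi = A * E * 1.602e-13 / (4*pi*r^2)
psi = 4.4519e+11 * 1.23 * 1.602e-13 / (4*pi*7.6^2)
psi = 1.2086e-04 W/m^2

1.2086e-04


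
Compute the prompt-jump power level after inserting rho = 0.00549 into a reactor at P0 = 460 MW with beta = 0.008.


P1/P0 = beta / (beta - rho)
P1/P0 = 0.008 / (0.008 - 0.00549) = 3.187251
P1 = 460 * 3.187251 = 1466.1 MW

1466.1


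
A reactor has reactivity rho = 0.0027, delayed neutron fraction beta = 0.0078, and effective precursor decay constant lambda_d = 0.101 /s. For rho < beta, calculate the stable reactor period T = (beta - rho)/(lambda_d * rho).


T = (beta - rho) / (lambda_d * rho)
T = (0.0078 - 0.0027) / (0.101 * 0.0027)
T = 18.702 s

18.702


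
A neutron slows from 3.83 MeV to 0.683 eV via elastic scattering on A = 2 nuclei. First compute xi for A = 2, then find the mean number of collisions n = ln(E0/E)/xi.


xi = 1 + (A-1)^2/(2A)*ln((A-1)/(A+1)) = 0.7253469 (for A = 2)
n = ln(E0/E) / xi
n = ln(3.83e6 / 0.683) / 0.7253469
n = ln(5.607613e+06) / 0.7253469 = 21.424

21.424


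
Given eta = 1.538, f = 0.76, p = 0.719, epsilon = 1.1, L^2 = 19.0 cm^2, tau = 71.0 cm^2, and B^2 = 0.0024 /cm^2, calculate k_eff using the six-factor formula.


k_inf = eta*f*p*eps = 1.538*0.76*0.719*1.1 = 0.9244672
P_TNL = 1/(1 + L^2*B^2) = 1/(1 + 19.0*0.0024) = 0.9563887
P_FNL = exp(-B^2*tau) = exp(-0.0024*71.0) = 0.8433274
k_eff = k_inf * P_TNL * P_FNL = 0.9244672 * 0.9563887 * 0.8433274
k_eff = 0.74563

0.74563


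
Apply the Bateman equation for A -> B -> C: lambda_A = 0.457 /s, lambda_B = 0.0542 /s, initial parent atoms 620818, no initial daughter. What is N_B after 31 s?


N_B(t) = lambda_A * N_A0 / (lambda_B - lambda_A) * [exp(-lambda_A*t) - exp(-lambda_B*t)]
exp(-0.457*31) = 7.036393e-07; exp(-0.0542*31) = 0.1863367
N_B = 0.457 * 620818 / (0.0542 - 0.457) * (7.036393e-07 - 0.1863367)
N_B = 131247

131247


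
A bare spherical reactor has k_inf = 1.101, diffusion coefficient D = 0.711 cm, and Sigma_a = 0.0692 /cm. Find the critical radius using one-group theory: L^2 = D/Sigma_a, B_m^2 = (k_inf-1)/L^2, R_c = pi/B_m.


L^2 = D / Sigma_a = 0.711 / 0.0692 = 10.27457 cm^2
B_m^2 = (k_inf - 1) / L^2 = (1.101 - 1) / 10.27457 = 0.009830095 /cm^2
For a bare sphere: B_g = pi/R, so R_c = pi / sqrt(B_m^2)
R_c = pi / sqrt(0.009830095) = 31.686 cm

31.686


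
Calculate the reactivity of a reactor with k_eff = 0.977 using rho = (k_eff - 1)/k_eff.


rho = (k_eff - 1) / k_eff
rho = (0.977 - 1) / 0.977
rho = -0.023541

-0.023541


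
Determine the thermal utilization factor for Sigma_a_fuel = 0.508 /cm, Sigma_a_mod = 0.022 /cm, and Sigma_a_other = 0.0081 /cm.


f = Sigma_a_fuel / (Sigma_a_fuel + Sigma_a_mod + Sigma_a_other)
f = 0.508 / (0.508 + 0.022 + 0.0081)
f = 0.94406

0.94406


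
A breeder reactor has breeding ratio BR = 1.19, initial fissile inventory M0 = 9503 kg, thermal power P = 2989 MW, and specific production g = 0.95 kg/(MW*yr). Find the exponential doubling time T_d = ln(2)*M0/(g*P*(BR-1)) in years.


Breeding gain G = BR - 1 = 1.19 - 1 = 0.19
Fissile production rate = g * P * G = 0.95 * 2989 * 0.19 = 539.5145 kg/yr
T_d = ln(2) * M0 / (g * P * G)
T_d = ln(2) * 9503 / 539.5145 = 12.209 yr

12.209


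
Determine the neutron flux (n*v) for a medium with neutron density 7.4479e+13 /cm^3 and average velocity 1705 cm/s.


phi = n * v
phi = 7.4479e+13 * 1705
phi = 1.2699e+17 /cm^2/s

1.2699e+17


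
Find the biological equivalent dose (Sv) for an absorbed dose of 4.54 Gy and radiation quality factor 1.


H = D * Q
H = 4.54 * 1
H = 4.5400 Sv

4.5400


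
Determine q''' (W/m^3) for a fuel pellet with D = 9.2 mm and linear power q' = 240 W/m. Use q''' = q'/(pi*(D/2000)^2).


r = D / 2 / 1000 = 9.2 / 2 / 1000 = 0.0046 m
q''' = q' / (pi * r^2)
q''' = 240 / (pi * 0.0046^2)
q''' = 3.6103e+06 W/m^3

3.6103e+06


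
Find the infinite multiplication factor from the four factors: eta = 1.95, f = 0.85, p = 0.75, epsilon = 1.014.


k_inf = eta * f * p * epsilon
k_inf = 1.95 * 0.85 * 0.75 * 1.014
k_inf = 1.2605

1.2605


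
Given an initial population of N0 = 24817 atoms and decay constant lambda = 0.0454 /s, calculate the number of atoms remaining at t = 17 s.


N = N0 * exp(-lambda * t)
N = 24817 * exp(-0.0454 * 17)
N = 11470

11470


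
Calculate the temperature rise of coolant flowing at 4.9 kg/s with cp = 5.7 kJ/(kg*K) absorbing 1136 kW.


dT = Q / (m_dot * cp)
dT = 1136 / (4.9 * 5.7)
dT = 40.673 C

40.673


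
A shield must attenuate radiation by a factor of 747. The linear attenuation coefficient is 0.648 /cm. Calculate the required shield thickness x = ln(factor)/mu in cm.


x = ln(factor) / mu
x = ln(747) / 0.648
x = 10.210 cm

10.210


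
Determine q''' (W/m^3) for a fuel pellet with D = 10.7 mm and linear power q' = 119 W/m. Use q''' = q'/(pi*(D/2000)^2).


r = D / 2 / 1000 = 10.7 / 2 / 1000 = 0.00535 m
q''' = q' / (pi * r^2)
q''' = 119 / (pi * 0.00535^2)
q''' = 1.3234e+06 W/m^3

1.3234e+06


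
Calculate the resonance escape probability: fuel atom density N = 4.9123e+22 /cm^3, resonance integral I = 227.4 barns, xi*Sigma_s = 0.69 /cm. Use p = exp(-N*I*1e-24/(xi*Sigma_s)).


p = exp(-N * I * 1e-24 / (xi*Sigma_s))
p = exp(-4.9123e+22 * 227.4 * 1e-24 / 0.69)
p = 9.3133e-08

9.3133e-08


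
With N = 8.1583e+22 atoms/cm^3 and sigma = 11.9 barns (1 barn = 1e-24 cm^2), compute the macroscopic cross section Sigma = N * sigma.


Sigma = N * sigma_barns * 1e-24
Sigma = 8.1583e+22 * 11.9 * 1e-24
Sigma = 0.97084 /cm

0.97084


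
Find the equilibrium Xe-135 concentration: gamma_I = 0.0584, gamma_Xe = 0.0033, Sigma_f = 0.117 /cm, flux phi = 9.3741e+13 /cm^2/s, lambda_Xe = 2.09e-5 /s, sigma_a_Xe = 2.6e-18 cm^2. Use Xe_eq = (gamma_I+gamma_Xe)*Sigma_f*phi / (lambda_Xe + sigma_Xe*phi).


Xe_eq = (gamma_I + gamma_Xe) * Sigma_f * phi / (lambda_Xe + sigma_Xe * phi)
Numerator = (0.0584 + 0.0033) * 0.117 * 9.3741e+13 = 6.767069e+11
Denominator = 2.09e-5 + 2.6e-18 * 9.3741e+13 = 2.646266e-04
Xe_eq = 6.767069e+11 / 2.646266e-04 = 2.5572e+15 /cm^3

2.5572e+15


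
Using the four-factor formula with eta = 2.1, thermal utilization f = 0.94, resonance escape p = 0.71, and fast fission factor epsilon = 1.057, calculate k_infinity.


k_inf = eta * f * p * epsilon
k_inf = 2.1 * 0.94 * 0.71 * 1.057
k_inf = 1.4814

1.4814


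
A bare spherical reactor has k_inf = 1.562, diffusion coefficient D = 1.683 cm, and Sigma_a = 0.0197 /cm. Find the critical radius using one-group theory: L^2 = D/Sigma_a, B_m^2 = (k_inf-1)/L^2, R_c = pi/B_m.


L^2 = D / Sigma_a = 1.683 / 0.0197 = 85.43147 cm^2
B_m^2 = (k_inf - 1) / L^2 = (1.562 - 1) / 85.43147 = 0.006578372 /cm^2
For a bare sphere: B_g = pi/R, so R_c = pi / sqrt(B_m^2)
R_c = pi / sqrt(0.006578372) = 38.734 cm

38.734


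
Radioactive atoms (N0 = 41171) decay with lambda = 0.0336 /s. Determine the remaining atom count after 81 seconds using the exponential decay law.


N = N0 * exp(-lambda * t)
N = 41171 * exp(-0.0336 * 81)
N = 2707.8

2707.8


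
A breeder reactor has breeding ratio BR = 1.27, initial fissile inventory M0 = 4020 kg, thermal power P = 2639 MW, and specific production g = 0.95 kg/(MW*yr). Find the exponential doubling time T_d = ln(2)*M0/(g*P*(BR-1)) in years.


Breeding gain G = BR - 1 = 1.27 - 1 = 0.27
Fissile production rate = g * P * G = 0.95 * 2639 * 0.27 = 676.9035 kg/yr
T_d = ln(2) * M0 / (g * P * G)
T_d = ln(2) * 4020 / 676.9035 = 4.1165 yr

4.1165


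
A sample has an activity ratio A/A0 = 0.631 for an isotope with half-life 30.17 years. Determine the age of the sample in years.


lambda = ln(2) / t_half = ln(2) / 30.17 = 0.02297472 /yr
t = -ln(A/A0) / lambda
t = -ln(0.631) / 0.02297472
t = 20.042 yr

20.042


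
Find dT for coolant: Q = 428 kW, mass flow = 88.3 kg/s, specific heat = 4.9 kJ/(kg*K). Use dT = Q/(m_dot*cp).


dT = Q / (m_dot * cp)
dT = 428 / (88.3 * 4.9)
dT = 0.98921 C

0.98921


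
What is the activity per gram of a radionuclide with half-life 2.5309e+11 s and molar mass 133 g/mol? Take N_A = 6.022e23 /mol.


lambda = ln(2) / t_half = ln(2) / 2.5309e+11 = 2.738738e-12 /s
SA = lambda * N_A / M
SA = 2.738738e-12 * 6.022e23 / 133
SA = 1.2401e+10 Bq/g

1.2401e+10


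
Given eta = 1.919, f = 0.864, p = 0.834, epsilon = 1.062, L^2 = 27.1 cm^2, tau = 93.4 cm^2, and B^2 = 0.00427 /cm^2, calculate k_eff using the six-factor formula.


k_inf = eta*f*p*eps = 1.919*0.864*0.834*1.062 = 1.468518
P_TNL = 1/(1 + L^2*B^2) = 1/(1 + 27.1*0.00427) = 0.8962846
P_FNL = exp(-B^2*tau) = exp(-0.00427*93.4) = 0.6711128
k_eff = k_inf * P_TNL * P_FNL = 1.468518 * 0.8962846 * 0.6711128
k_eff = 0.88333

0.88333


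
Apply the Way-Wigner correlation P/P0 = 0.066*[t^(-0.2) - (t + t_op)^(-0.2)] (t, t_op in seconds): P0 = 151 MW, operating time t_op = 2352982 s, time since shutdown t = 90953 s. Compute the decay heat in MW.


P/P0 = 0.066 * [t^(-0.2) - (t + t_op)^(-0.2)]
P/P0 = 0.066 * [90953^(-0.2) - (90953 + 2352982)^(-0.2)]
P/P0 = 0.066 * [0.1019146 - 0.05276939] = 0.003243584
P = 151 * 0.003243584 = 0.48978 MW

0.48978


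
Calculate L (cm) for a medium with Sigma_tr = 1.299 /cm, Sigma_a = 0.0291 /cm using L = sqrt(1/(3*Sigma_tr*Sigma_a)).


D = 1 / (3 * Sigma_tr) = 1 / (3 * 1.299) = 0.2566076 cm
L = sqrt(D / Sigma_a)
L = sqrt(0.2566076 / 0.0291)
L = 2.9695 cm

2.9695


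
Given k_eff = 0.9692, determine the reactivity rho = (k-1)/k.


rho = (k_eff - 1) / k_eff
rho = (0.9692 - 1) / 0.9692
rho = -0.031779

-0.031779


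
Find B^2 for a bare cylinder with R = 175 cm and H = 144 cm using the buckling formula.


B^2 = (2.405/R)^2 + (pi/H)^2
B^2 = (2.405/175)^2 + (pi/144)^2
B^2 = 6.6483e-04 /cm^2

6.6483e-04


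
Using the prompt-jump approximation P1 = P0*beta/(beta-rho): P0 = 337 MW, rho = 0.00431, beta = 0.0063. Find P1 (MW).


P1/P0 = beta / (beta - rho)
P1/P0 = 0.0063 / (0.0063 - 0.00431) = 3.165829
P1 = 337 * 3.165829 = 1066.9 MW

1066.9


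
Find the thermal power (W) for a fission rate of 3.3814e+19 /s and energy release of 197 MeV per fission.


P = fission_rate * E_MeV * 1.602e-13
P = 3.3814e+19 * 197 * 1.602e-13
P = 1.0671e+09 W

1.0671e+09


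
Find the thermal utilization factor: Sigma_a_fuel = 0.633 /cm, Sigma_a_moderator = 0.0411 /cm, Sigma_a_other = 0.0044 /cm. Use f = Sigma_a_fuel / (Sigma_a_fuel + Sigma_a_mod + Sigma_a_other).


f = Sigma_a_fuel / (Sigma_a_fuel + Sigma_a_mod + Sigma_a_other)
f = 0.633 / (0.633 + 0.0411 + 0.0044)
f = 0.93294

0.93294


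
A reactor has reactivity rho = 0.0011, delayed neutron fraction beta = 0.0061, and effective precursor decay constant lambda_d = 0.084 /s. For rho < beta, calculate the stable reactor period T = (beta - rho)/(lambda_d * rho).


T = (beta - rho) / (lambda_d * rho)
T = (0.0061 - 0.0011) / (0.084 * 0.0011)
T = 54.113 s

54.113


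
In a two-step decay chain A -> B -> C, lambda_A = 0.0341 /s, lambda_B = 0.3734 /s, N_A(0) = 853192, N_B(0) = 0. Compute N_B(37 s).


N_B(t) = lambda_A * N_A0 / (lambda_B - lambda_A) * [exp(-lambda_A*t) - exp(-lambda_B*t)]
exp(-0.0341*37) = 0.2831722; exp(-0.3734*37) = 9.997106e-07
N_B = 0.0341 * 853192 / (0.3734 - 0.0341) * (0.2831722 - 9.997106e-07)
N_B = 24281

24281


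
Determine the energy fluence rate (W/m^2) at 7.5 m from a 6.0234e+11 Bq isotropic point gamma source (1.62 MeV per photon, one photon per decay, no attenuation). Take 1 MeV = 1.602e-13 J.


psi = A * E * 1.602e-13 / (4*pi*r^2)
psi = 6.0234e+11 * 1.62 * 1.602e-13 / (4*pi*7.5^2)
psi = 2.2115e-04 W/m^2

2.2115e-04


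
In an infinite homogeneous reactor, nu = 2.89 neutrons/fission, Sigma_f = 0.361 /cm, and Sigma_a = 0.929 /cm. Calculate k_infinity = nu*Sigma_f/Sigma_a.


k_inf = nu * Sigma_f / Sigma_a
k_inf = 2.89 * 0.361 / 0.929
k_inf = 1.1230

1.1230


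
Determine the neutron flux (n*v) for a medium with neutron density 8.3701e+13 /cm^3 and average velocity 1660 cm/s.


phi = n * v
phi = 8.3701e+13 * 1660
phi = 1.3894e+17 /cm^2/s

1.3894e+17


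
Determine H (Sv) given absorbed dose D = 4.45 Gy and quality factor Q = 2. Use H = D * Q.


H = D * Q
H = 4.45 * 2
H = 8.9000 Sv

8.9000


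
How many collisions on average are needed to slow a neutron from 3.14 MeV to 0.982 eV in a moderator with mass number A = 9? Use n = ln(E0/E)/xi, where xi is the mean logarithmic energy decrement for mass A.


xi = 1 + (A-1)^2/(2A)*ln((A-1)/(A+1)) = 0.2066007 (for A = 9)
n = ln(E0/E) / xi
n = ln(3.14e6 / 0.982) / 0.2066007
n = ln(3.197556e+06) / 0.2066007 = 72.497

72.497


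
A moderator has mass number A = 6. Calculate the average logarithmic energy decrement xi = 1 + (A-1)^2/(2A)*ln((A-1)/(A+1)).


xi = 1 + (A-1)^2/(2A) * ln((A-1)/(A+1))
xi = 1 + (6-1)^2/(2*6) * ln((6-1)/(6 +1))
xi = 0.29902

0.29902


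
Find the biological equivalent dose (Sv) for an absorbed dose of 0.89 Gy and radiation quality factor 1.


H = D * Q
H = 0.89 * 1
H = 0.89000 Sv

0.89000


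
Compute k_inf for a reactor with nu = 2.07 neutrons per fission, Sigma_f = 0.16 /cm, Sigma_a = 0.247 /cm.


k_inf = nu * Sigma_f / Sigma_a
k_inf = 2.07 * 0.16 / 0.247
k_inf = 1.3409

1.3409


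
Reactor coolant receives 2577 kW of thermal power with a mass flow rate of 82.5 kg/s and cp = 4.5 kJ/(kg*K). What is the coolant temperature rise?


dT = Q / (m_dot * cp)
dT = 2577 / (82.5 * 4.5)
dT = 6.9414 C

6.9414


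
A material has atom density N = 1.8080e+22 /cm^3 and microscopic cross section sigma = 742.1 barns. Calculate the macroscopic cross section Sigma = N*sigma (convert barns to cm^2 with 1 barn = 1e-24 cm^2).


Sigma = N * sigma_barns * 1e-24
Sigma = 1.8080e+22 * 742.1 * 1e-24
Sigma = 13.417 /cm

13.417


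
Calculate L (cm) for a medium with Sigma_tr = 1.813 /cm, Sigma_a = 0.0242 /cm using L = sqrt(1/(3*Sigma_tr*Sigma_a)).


D = 1 / (3 * Sigma_tr) = 1 / (3 * 1.813) = 0.1838573 cm
L = sqrt(D / Sigma_a)
L = sqrt(0.1838573 / 0.0242)
L = 2.7563 cm

2.7563


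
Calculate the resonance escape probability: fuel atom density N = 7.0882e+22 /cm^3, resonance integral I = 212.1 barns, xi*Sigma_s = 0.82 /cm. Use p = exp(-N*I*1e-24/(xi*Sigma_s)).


p = exp(-N * I * 1e-24 / (xi*Sigma_s))
p = exp(-7.0882e+22 * 212.1 * 1e-24 / 0.82)
p = 1.0903e-08

1.0903e-08


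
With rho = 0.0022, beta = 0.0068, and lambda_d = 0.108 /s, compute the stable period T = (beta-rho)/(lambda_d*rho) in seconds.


T = (beta - rho) / (lambda_d * rho)
T = (0.0068 - 0.0022) / (0.108 * 0.0022)
T = 19.360 s

19.360


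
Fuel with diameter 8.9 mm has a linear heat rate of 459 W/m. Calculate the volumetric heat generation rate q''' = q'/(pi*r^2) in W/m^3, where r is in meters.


r = D / 2 / 1000 = 8.9 / 2 / 1000 = 0.00445 m
q''' = q' / (pi * r^2)
q''' = 459 / (pi * 0.00445^2)
q''' = 7.3781e+06 W/m^3

7.3781e+06


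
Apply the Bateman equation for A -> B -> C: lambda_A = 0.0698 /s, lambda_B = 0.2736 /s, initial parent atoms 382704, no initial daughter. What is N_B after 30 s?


N_B(t) = lambda_A * N_A0 / (lambda_B - lambda_A) * [exp(-lambda_A*t) - exp(-lambda_B*t)]
exp(-0.0698*30) = 0.1231934; exp(-0.2736*30) = 2.724651e-04
N_B = 0.0698 * 382704 / (0.2736 - 0.0698) * (0.1231934 - 2.724651e-04)
N_B = 16112

16112


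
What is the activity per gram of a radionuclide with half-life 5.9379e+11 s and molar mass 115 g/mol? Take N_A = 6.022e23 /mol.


lambda = ln(2) / t_half = ln(2) / 5.9379e+11 = 1.167327e-12 /s
SA = lambda * N_A / M
SA = 1.167327e-12 * 6.022e23 / 115
SA = 6.1127e+09 Bq/g

6.1127e+09


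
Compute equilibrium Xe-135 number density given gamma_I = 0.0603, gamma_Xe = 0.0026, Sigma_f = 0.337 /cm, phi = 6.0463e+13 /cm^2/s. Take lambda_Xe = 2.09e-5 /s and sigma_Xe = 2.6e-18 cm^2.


Xe_eq = (gamma_I + gamma_Xe) * Sigma_f * phi / (lambda_Xe + sigma_Xe * phi)
Numerator = (0.0603 + 0.0026) * 0.337 * 6.0463e+13 = 1.281652e+12
Denominator = 2.09e-5 + 2.6e-18 * 6.0463e+13 = 1.781038e-04
Xe_eq = 1.281652e+12 / 1.781038e-04 = 7.1961e+15 /cm^3

7.1961e+15


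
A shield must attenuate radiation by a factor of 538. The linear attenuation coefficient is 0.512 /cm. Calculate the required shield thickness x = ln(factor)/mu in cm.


x = ln(factor) / mu
x = ln(538) / 0.512
x = 12.281 cm

12.281


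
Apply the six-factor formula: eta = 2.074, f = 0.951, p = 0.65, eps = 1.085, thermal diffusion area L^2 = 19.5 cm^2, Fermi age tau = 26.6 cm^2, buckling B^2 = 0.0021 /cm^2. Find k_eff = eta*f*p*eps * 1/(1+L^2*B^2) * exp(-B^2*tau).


k_inf = eta*f*p*eps = 2.074*0.951*0.65*1.085 = 1.391017
P_TNL = 1/(1 + L^2*B^2) = 1/(1 + 19.5*0.0021) = 0.9606609
P_FNL = exp(-B^2*tau) = exp(-0.0021*26.6) = 0.9456715
k_eff = k_inf * P_TNL * P_FNL = 1.391017 * 0.9606609 * 0.9456715
k_eff = 1.2637

1.2637


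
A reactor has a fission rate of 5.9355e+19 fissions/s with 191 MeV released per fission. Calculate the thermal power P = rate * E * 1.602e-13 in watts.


P = fission_rate * E_MeV * 1.602e-13
P = 5.9355e+19 * 191 * 1.602e-13
P = 1.8162e+09 W

1.8162e+09


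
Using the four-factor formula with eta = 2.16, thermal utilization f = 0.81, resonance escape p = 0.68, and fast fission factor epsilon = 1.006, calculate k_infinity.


k_inf = eta * f * p * epsilon
k_inf = 2.16 * 0.81 * 0.68 * 1.006
k_inf = 1.1969

1.1969


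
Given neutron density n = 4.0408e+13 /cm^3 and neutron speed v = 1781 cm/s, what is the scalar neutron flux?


phi = n * v
phi = 4.0408e+13 * 1781
phi = 7.1967e+16 /cm^2/s

7.1967e+16


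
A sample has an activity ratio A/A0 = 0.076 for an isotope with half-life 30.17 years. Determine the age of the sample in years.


lambda = ln(2) / t_half = ln(2) / 30.17 = 0.02297472 /yr
t = -ln(A/A0) / lambda
t = -ln(0.076) / 0.02297472
t = 112.17 yr

112.17


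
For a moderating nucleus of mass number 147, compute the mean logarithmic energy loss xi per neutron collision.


xi = 1 + (A-1)^2/(2A) * ln((A-1)/(A+1))
xi = 1 + (147-1)^2/(2*147) * ln((147-1)/(147 +1))
xi = 0.013544

0.013544


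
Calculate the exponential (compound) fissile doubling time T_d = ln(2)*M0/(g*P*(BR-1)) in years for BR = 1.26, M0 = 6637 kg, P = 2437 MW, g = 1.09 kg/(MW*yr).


Breeding gain G = BR - 1 = 1.26 - 1 = 0.26
Fissile production rate = g * P * G = 1.09 * 2437 * 0.26 = 690.6458 kg/yr
T_d = ln(2) * M0 / (g * P * G)
T_d = ln(2) * 6637 / 690.6458 = 6.6610 yr

6.6610


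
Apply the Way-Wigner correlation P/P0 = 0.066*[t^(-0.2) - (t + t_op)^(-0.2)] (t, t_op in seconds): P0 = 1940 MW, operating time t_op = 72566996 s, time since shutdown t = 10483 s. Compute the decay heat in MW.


P/P0 = 0.066 * [t^(-0.2) - (t + t_op)^(-0.2)]
P/P0 = 0.066 * [10483^(-0.2) - (10483 + 72566996)^(-0.2)]
P/P0 = 0.066 * [0.1570012 - 0.02678179] = 0.008594481
P = 1940 * 0.008594481 = 16.673 MW

16.673


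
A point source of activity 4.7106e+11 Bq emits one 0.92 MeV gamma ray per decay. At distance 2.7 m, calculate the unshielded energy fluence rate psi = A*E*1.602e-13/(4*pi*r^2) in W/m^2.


psi = A * E * 1.602e-13 / (4*pi*r^2)
psi = 4.7106e+11 * 0.92 * 1.602e-13 / (4*pi*2.7^2)
psi = 7.5786e-04 W/m^2

7.5786e-04


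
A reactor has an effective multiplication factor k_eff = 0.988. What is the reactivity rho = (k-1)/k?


rho = (k_eff - 1) / k_eff
rho = (0.988 - 1) / 0.988
rho = -0.012146

-0.012146


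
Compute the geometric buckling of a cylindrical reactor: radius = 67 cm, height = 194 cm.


B^2 = (2.405/R)^2 + (pi/H)^2
B^2 = (2.405/67)^2 + (pi/194)^2
B^2 = 0.0015507 /cm^2

0.0015507


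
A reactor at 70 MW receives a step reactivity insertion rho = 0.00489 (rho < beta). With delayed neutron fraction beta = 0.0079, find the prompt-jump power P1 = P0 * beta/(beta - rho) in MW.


P1/P0 = beta / (beta - rho)
P1/P0 = 0.0079 / (0.0079 - 0.00489) = 2.624585
P1 = 70 * 2.624585 = 183.72 MW

183.72


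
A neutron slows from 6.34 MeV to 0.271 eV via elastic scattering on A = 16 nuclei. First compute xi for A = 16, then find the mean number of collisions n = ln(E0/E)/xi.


xi = 1 + (A-1)^2/(2A)*ln((A-1)/(A+1)) = 0.1199467 (for A = 16)
n = ln(E0/E) / xi
n = ln(6.34e6 / 0.271) / 0.1199467
n = ln(2.339483e+07) / 0.1199467 = 141.46

141.46


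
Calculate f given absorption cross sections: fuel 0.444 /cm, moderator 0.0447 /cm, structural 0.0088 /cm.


f = Sigma_a_fuel / (Sigma_a_fuel + Sigma_a_mod + Sigma_a_other)
f = 0.444 / (0.444 + 0.0447 + 0.0088)
f = 0.89246

0.89246


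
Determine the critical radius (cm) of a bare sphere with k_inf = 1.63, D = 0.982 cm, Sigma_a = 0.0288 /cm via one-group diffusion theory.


L^2 = D / Sigma_a = 0.982 / 0.0288 = 34.09722 cm^2
B_m^2 = (k_inf - 1) / L^2 = (1.63 - 1) / 34.09722 = 0.01847658 /cm^2
For a bare sphere: B_g = pi/R, so R_c = pi / sqrt(B_m^2)
R_c = pi / sqrt(0.01847658) = 23.112 cm

23.112


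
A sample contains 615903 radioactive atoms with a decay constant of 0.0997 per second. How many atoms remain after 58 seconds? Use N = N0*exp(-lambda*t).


N = N0 * exp(-lambda * t)
N = 615903 * exp(-0.0997 * 58)
N = 1897.4

1897.4


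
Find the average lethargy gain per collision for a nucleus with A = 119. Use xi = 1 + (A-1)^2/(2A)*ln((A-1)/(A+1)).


xi = 1 + (A-1)^2/(2A) * ln((A-1)/(A+1))
xi = 1 + (119-1)^2/(2*119) * ln((119-1)/(119 +1))
xi = 0.016713

0.016713


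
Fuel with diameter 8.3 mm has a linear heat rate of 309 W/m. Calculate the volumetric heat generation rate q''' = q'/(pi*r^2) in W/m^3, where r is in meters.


r = D / 2 / 1000 = 8.3 / 2 / 1000 = 0.00415 m
q''' = q' / (pi * r^2)
q''' = 309 / (pi * 0.00415^2)
q''' = 5.7110e+06 W/m^3

5.7110e+06


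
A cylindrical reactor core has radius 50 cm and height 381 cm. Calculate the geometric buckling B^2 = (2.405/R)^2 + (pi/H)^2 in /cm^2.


B^2 = (2.405/R)^2 + (pi/H)^2
B^2 = (2.405/50)^2 + (pi/381)^2
B^2 = 0.0023816 /cm^2

0.0023816


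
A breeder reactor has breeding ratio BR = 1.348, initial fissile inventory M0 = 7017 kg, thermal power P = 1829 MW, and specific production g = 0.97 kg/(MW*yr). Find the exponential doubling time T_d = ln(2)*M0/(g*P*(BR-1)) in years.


Breeding gain G = BR - 1 = 1.348 - 1 = 0.348
Fissile production rate = g * P * G = 0.97 * 1829 * 0.348 = 617.39724 kg/yr
T_d = ln(2) * M0 / (g * P * G)
T_d = ln(2) * 7017 / 617.39724 = 7.8779 yr

7.8779


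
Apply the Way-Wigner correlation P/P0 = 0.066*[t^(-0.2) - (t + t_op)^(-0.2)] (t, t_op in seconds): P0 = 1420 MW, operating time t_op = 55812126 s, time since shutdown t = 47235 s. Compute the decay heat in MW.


P/P0 = 0.066 * [t^(-0.2) - (t + t_op)^(-0.2)]
P/P0 = 0.066 * [47235^(-0.2) - (47235 + 55812126)^(-0.2)]
P/P0 = 0.066 * [0.1161842 - 0.02822155] = 0.005805535
P = 1420 * 0.005805535 = 8.2439 MW

8.2439


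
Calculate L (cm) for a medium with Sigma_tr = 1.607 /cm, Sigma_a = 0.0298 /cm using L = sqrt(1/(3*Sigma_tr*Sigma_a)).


D = 1 / (3 * Sigma_tr) = 1 / (3 * 1.607) = 0.2074258 cm
L = sqrt(D / Sigma_a)
L = sqrt(0.2074258 / 0.0298)
L = 2.6383 cm

2.6383


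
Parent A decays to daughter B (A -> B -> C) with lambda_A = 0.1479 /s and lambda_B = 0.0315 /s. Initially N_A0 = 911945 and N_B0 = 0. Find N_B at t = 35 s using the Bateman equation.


N_B(t) = lambda_A * N_A0 / (lambda_B - lambda_A) * [exp(-lambda_A*t) - exp(-lambda_B*t)]
exp(-0.1479*35) = 0.005647739; exp(-0.0315*35) = 0.3320399
N_B = 0.1479 * 911945 / (0.0315 - 0.1479) * (0.005647739 - 0.3320399)
N_B = 378202

378202


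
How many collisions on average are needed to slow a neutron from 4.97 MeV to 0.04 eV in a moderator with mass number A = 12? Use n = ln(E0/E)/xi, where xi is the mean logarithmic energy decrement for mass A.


xi = 1 + (A-1)^2/(2A)*ln((A-1)/(A+1)) = 0.1577690 (for A = 12)
n = ln(E0/E) / xi
n = ln(4.97e6 / 0.04) / 0.1577690
n = ln(1.242500e+08) / 0.1577690 = 118.13

118.13


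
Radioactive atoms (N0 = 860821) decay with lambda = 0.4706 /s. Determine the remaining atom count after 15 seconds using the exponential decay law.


N = N0 * exp(-lambda * t)
N = 860821 * exp(-0.4706 * 15)
N = 739.99

739.99


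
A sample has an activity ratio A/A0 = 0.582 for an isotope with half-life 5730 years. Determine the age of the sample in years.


lambda = ln(2) / t_half = ln(2) / 5730 = 1.209681e-04 /yr
t = -ln(A/A0) / lambda
t = -ln(0.582) / 1.209681e-04
t = 4474.6 yr

4474.6


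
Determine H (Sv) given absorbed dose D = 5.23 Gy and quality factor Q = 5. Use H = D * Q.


H = D * Q
H = 5.23 * 5
H = 26.150 Sv

26.150


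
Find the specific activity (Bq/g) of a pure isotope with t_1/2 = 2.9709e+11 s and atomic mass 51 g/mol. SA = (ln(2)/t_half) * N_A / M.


lambda = ln(2) / t_half = ln(2) / 2.9709e+11 = 2.333122e-12 /s
SA = lambda * N_A / M
SA = 2.333122e-12 * 6.022e23 / 51
SA = 2.7549e+10 Bq/g

2.7549e+10


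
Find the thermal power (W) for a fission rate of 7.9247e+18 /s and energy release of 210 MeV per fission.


P = fission_rate * E_MeV * 1.602e-13
P = 7.9247e+18 * 210 * 1.602e-13
P = 2.6660e+08 W

2.6660e+08


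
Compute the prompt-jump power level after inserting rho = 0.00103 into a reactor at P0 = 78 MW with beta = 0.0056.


P1/P0 = beta / (beta - rho)
P1/P0 = 0.0056 / (0.0056 - 0.00103) = 1.225383
P1 = 78 * 1.225383 = 95.580 MW

95.580


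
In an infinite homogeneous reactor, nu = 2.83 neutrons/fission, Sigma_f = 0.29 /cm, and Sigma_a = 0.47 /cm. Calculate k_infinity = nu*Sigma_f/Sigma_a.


k_inf = nu * Sigma_f / Sigma_a
k_inf = 2.83 * 0.29 / 0.47
k_inf = 1.7462

1.7462


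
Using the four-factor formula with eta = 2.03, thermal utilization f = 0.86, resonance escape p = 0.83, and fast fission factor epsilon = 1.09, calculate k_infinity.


k_inf = eta * f * p * epsilon
k_inf = 2.03 * 0.86 * 0.83 * 1.09
k_inf = 1.5794

1.5794


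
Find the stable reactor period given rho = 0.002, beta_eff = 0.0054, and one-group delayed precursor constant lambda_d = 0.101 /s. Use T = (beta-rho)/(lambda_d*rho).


T = (beta - rho) / (lambda_d * rho)
T = (0.0054 - 0.002) / (0.101 * 0.002)
T = 16.832 s

16.832


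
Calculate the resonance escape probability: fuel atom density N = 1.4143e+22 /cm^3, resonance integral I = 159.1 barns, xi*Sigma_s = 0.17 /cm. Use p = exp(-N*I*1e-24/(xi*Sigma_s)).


p = exp(-N * I * 1e-24 / (xi*Sigma_s))
p = exp(-1.4143e+22 * 159.1 * 1e-24 / 0.17)
p = 1.7848e-06

1.7848e-06


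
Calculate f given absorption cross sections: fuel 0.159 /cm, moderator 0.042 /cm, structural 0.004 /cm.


f = Sigma_a_fuel / (Sigma_a_fuel + Sigma_a_mod + Sigma_a_other)
f = 0.159 / (0.159 + 0.042 + 0.004)
f = 0.77561

0.77561


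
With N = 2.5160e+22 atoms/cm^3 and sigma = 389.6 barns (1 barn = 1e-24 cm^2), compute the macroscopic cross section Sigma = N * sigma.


Sigma = N * sigma_barns * 1e-24
Sigma = 2.5160e+22 * 389.6 * 1e-24
Sigma = 9.8023 /cm

9.8023


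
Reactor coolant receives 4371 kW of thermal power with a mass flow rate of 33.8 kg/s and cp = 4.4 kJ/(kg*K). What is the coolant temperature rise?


dT = Q / (m_dot * cp)
dT = 4371 / (33.8 * 4.4)
dT = 29.391 C

29.391


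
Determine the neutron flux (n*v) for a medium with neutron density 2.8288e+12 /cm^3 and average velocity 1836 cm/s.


phi = n * v
phi = 2.8288e+12 * 1836
phi = 5.1937e+15 /cm^2/s

5.1937e+15


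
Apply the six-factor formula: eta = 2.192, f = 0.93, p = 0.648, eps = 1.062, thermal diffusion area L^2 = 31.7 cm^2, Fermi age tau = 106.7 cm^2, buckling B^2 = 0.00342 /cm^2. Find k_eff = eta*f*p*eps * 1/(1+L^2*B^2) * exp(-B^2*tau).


k_inf = eta*f*p*eps = 2.192*0.93*0.648*1.062 = 1.402888
P_TNL = 1/(1 + L^2*B^2) = 1/(1 + 31.7*0.00342) = 0.9021900
P_FNL = exp(-B^2*tau) = exp(-0.00342*106.7) = 0.6942564
k_eff = k_inf * P_TNL * P_FNL = 1.402888 * 0.9021900 * 0.6942564
k_eff = 0.87870

0.87870


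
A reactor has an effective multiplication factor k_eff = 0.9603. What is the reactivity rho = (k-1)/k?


rho = (k_eff - 1) / k_eff
rho = (0.9603 - 1) / 0.9603
rho = -0.041341

-0.041341


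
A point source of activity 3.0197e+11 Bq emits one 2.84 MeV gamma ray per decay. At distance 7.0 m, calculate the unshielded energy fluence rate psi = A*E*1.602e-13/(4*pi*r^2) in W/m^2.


psi = A * E * 1.602e-13 / (4*pi*r^2)
psi = 3.0197e+11 * 2.84 * 1.602e-13 / (4*pi*7.0^2)
psi = 2.2312e-04 W/m^2

2.2312e-04


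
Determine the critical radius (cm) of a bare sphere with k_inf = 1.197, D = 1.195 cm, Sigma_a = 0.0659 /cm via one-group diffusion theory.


L^2 = D / Sigma_a = 1.195 / 0.0659 = 18.13354 cm^2
B_m^2 = (k_inf - 1) / L^2 = (1.197 - 1) / 18.13354 = 0.01086385 /cm^2
For a bare sphere: B_g = pi/R, so R_c = pi / sqrt(B_m^2)
R_c = pi / sqrt(0.01086385) = 30.141 cm

30.141


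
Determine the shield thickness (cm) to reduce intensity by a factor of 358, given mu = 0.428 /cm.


x = ln(factor) / mu
x = ln(358) / 0.428
x = 13.740 cm

13.740


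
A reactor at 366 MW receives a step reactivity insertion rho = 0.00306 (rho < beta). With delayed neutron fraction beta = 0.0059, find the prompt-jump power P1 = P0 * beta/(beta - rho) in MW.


P1/P0 = beta / (beta - rho)
P1/P0 = 0.0059 / (0.0059 - 0.00306) = 2.077465
P1 = 366 * 2.077465 = 760.35 MW

760.35


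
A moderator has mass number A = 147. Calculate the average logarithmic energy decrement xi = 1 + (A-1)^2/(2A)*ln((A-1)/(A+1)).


xi = 1 + (A-1)^2/(2A) * ln((A-1)/(A+1))
xi = 1 + (147-1)^2/(2*147) * ln((147-1)/(147 +1))
xi = 0.013544

0.013544


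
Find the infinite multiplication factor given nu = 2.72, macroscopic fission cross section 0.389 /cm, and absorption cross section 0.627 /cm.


k_inf = nu * Sigma_f / Sigma_a
k_inf = 2.72 * 0.389 / 0.627
k_inf = 1.6875

1.6875


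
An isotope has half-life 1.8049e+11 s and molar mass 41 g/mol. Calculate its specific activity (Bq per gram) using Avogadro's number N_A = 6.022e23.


lambda = ln(2) / t_half = ln(2) / 1.8049e+11 = 3.840363e-12 /s
SA = lambda * N_A / M
SA = 3.840363e-12 * 6.022e23 / 41
SA = 5.6407e+10 Bq/g

5.6407e+10


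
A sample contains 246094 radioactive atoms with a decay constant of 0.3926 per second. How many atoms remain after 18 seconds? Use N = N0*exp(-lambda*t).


N = N0 * exp(-lambda * t)
N = 246094 * exp(-0.3926 * 18)
N = 209.91

209.91


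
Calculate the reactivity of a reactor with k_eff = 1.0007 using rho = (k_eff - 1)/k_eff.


rho = (k_eff - 1) / k_eff
rho = (1.0007 - 1) / 1.0007
rho = 6.9951e-04

6.9951e-04


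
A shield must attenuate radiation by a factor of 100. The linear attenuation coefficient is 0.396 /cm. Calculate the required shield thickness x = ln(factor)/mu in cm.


x = ln(factor) / mu
x = ln(100) / 0.396
x = 11.629 cm

11.629


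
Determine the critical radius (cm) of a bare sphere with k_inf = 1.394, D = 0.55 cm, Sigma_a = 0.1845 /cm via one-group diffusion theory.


L^2 = D / Sigma_a = 0.55 / 0.1845 = 2.981030 cm^2
B_m^2 = (k_inf - 1) / L^2 = (1.394 - 1) / 2.981030 = 0.1321691 /cm^2
For a bare sphere: B_g = pi/R, so R_c = pi / sqrt(B_m^2)
R_c = pi / sqrt(0.1321691) = 8.6414 cm

8.6414


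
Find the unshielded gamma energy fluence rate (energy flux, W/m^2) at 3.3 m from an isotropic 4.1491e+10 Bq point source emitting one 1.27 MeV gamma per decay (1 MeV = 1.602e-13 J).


psi = A * E * 1.602e-13 / (4*pi*r^2)
psi = 4.1491e+10 * 1.27 * 1.602e-13 / (4*pi*3.3^2)
psi = 6.1685e-05 W/m^2

6.1685e-05


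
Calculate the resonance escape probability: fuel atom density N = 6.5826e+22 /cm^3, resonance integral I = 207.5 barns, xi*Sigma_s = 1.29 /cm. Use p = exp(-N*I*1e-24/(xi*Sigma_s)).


p = exp(-N * I * 1e-24 / (xi*Sigma_s))
p = exp(-6.5826e+22 * 207.5 * 1e-24 / 1.29)
p = 2.5209e-05

2.5209e-05


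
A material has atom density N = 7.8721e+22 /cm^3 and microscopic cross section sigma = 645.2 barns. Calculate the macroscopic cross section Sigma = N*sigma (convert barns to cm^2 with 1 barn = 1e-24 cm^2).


Sigma = N * sigma_barns * 1e-24
Sigma = 7.8721e+22 * 645.2 * 1e-24
Sigma = 50.791 /cm

50.791


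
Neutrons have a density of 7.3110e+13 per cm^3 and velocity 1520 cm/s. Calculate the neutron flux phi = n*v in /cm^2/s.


phi = n * v
phi = 7.3110e+13 * 1520
phi = 1.1113e+17 /cm^2/s

1.1113e+17


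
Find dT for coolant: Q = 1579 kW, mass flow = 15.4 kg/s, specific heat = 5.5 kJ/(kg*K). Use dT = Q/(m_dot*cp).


dT = Q / (m_dot * cp)
dT = 1579 / (15.4 * 5.5)
dT = 18.642 C

18.642


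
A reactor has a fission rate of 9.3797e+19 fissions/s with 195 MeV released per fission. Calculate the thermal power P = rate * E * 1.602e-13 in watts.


P = fission_rate * E_MeV * 1.602e-13
P = 9.3797e+19 * 195 * 1.602e-13
P = 2.9301e+09 W

2.9301e+09


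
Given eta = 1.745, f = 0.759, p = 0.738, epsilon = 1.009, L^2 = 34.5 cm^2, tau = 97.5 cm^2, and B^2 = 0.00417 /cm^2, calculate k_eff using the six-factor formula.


k_inf = eta*f*p*eps = 1.745*0.759*0.738*1.009 = 0.9862448
P_TNL = 1/(1 + L^2*B^2) = 1/(1 + 34.5*0.00417) = 0.8742290
P_FNL = exp(-B^2*tau) = exp(-0.00417*97.5) = 0.6659271
k_eff = k_inf * P_TNL * P_FNL = 0.9862448 * 0.8742290 * 0.6659271
k_eff = 0.57416

0.57416


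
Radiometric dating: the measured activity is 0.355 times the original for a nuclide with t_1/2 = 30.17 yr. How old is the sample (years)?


lambda = ln(2) / t_half = ln(2) / 30.17 = 0.02297472 /yr
t = -ln(A/A0) / lambda
t = -ln(0.355) / 0.02297472
t = 45.077 yr

45.077


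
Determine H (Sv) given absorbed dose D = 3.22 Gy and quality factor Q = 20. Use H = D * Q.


H = D * Q
H = 3.22 * 20
H = 64.400 Sv

64.400


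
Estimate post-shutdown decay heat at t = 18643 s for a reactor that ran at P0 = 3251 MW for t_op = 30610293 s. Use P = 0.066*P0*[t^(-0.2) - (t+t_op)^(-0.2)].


P/P0 = 0.066 * [t^(-0.2) - (t + t_op)^(-0.2)]
P/P0 = 0.066 * [18643^(-0.2) - (18643 + 30610293)^(-0.2)]
P/P0 = 0.066 * [0.1399255 - 0.03182538] = 0.007134608
P = 3251 * 0.007134608 = 23.195 MW

23.195
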